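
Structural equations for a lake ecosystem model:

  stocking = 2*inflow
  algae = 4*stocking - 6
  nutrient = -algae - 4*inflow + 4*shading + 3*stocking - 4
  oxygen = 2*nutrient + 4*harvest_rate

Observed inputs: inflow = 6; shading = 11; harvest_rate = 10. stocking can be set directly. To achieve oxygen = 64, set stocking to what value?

stocking = 10

Intervening on stocking fixes its value directly, overriding its dependence on inflow.
Substituting into the nutrient equation gives nutrient = -stocking + 22.
Substituting into the oxygen equation gives oxygen = -2*stocking + 84.
Solve -2*stocking + 84 = 64: stocking = (64 - 84) / -2 = 10.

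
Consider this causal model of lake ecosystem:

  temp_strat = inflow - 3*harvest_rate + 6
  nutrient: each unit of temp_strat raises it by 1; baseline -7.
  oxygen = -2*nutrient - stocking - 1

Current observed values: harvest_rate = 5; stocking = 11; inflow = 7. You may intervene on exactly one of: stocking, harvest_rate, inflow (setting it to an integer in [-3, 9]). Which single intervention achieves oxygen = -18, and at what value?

set harvest_rate = 1

Intervening on stocking: oxygen = -stocking + 17. Reaching -18 requires stocking = 35, outside [-3, 9].
Intervening on harvest_rate: with other inputs at their observed values, oxygen = 6*harvest_rate - 24. Solving for -18 gives harvest_rate = 1, within [-3, 9].
Intervening on inflow: oxygen = -2*inflow + 20. Reaching -18 requires inflow = 19, outside [-3, 9].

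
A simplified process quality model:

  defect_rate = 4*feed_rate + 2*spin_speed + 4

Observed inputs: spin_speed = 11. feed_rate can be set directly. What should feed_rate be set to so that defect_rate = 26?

Substituting into the defect_rate equation gives defect_rate = 4*feed_rate + 26.
Solve 4*feed_rate + 26 = 26: feed_rate = (26 - 26) / 4 = 0.

feed_rate = 0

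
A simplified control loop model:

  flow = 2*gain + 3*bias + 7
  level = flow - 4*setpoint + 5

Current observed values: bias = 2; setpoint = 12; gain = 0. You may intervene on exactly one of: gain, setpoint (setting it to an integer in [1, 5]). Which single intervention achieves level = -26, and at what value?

Intervening on gain: with other inputs at their observed values, level = 2*gain - 30. Solving for -26 gives gain = 2, within [1, 5].
Intervening on setpoint: level = -4*setpoint + 18. Reaching -26 requires setpoint = 11, outside [1, 5].

set gain = 2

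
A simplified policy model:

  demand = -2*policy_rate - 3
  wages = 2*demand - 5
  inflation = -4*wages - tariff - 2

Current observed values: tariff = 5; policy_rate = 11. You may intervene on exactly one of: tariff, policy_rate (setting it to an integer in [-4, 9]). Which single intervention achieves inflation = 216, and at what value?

Intervening on tariff: with other inputs at their observed values, inflation = -tariff + 218. Solving for 216 gives tariff = 2, within [-4, 9].
Intervening on policy_rate: inflation = 16*policy_rate + 37. Reaching 216 requires policy_rate = 179/16, not an integer.

set tariff = 2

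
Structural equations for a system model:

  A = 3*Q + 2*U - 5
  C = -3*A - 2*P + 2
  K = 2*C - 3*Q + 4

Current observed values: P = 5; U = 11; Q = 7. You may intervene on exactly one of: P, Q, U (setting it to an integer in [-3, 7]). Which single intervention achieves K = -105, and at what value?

set U = -2

Intervening on P: K = -4*P - 241. Reaching -105 requires P = -34, outside [-3, 7].
Intervening on Q: K = -21*Q - 114. Reaching -105 requires Q = -3/7, not an integer.
Intervening on U: with other inputs at their observed values, K = -12*U - 129. Solving for -105 gives U = -2, within [-3, 7].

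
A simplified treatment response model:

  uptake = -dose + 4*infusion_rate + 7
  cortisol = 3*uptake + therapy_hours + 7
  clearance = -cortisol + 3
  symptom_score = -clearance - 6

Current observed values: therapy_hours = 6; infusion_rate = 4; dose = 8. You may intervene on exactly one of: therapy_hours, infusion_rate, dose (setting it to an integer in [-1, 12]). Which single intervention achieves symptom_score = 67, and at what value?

Intervening on therapy_hours: symptom_score = therapy_hours + 43. Reaching 67 requires therapy_hours = 24, outside [-1, 12].
Intervening on infusion_rate: symptom_score = 12*infusion_rate + 1. Reaching 67 requires infusion_rate = 11/2, not an integer.
Intervening on dose: with other inputs at their observed values, symptom_score = -3*dose + 73. Solving for 67 gives dose = 2, within [-1, 12].

set dose = 2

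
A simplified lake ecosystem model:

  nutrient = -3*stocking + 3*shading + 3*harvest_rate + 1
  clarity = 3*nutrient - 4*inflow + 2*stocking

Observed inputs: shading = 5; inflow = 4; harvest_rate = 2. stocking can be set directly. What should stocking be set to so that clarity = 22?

Substituting into the nutrient equation gives nutrient = -3*stocking + 22.
So clarity = -7*stocking + 50.
Solve -7*stocking + 50 = 22: stocking = (22 - 50) / -7 = 4.

stocking = 4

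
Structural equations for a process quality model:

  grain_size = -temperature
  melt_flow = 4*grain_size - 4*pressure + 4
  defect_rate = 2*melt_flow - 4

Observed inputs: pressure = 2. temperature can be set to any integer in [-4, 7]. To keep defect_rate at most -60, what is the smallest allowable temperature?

temperature = 6

Substituting into the melt_flow equation gives melt_flow = -4*temperature - 4.
defect_rate becomes -8*temperature - 12.
Require -8*temperature - 12 ≤ -60, so temperature ≥ 6.
The smallest integer in [-4, 7] satisfying this is 6.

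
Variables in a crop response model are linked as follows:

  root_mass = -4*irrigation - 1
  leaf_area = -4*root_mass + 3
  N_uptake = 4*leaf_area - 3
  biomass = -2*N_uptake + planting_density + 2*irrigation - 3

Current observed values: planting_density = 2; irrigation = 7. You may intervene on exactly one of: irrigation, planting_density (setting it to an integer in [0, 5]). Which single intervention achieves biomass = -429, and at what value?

set irrigation = 3

Intervening on irrigation: with other inputs at their observed values, biomass = -126*irrigation - 51. Solving for -429 gives irrigation = 3, within [0, 5].
Intervening on planting_density: biomass = planting_density - 935. Reaching -429 requires planting_density = 506, outside [0, 5].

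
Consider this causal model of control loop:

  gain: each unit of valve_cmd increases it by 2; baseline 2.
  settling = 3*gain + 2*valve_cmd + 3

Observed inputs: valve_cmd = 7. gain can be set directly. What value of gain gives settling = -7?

gain = -8

Intervening on gain fixes its value directly, overriding its dependence on valve_cmd.
Substituting into the settling equation gives settling = 3*gain + 17.
Solve 3*gain + 17 = -7: gain = (-7 - 17) / 3 = -8.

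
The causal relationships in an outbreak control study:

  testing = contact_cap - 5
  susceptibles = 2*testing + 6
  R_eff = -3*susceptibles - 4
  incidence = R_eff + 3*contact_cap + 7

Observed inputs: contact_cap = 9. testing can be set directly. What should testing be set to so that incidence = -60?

testing = 12

Intervening on testing fixes its value directly, overriding its dependence on contact_cap.
Substituting into the R_eff equation gives R_eff = -6*testing - 22.
So incidence = -6*testing + 12.
Solve -6*testing + 12 = -60: testing = (-60 - 12) / -6 = 12.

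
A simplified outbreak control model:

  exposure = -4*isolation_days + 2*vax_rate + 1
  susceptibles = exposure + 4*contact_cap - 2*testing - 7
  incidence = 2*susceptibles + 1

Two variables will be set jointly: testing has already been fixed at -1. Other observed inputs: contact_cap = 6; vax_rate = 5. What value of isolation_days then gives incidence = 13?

isolation_days = 6

With testing held at -1:
Substituting into the exposure equation gives exposure = -4*isolation_days + 11.
This gives susceptibles = -4*isolation_days + 30.
So incidence = -8*isolation_days + 61.
Solve -8*isolation_days + 61 = 13: isolation_days = (13 - 61) / -8 = 6.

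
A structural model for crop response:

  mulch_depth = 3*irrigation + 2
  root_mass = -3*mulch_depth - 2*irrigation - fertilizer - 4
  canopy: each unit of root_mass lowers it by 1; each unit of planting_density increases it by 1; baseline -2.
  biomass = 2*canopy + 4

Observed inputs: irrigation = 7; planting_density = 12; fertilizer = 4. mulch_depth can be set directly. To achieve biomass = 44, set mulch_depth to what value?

Intervening on mulch_depth fixes its value directly, overriding its dependence on irrigation.
Substituting into the root_mass equation gives root_mass = -3*mulch_depth - 22.
canopy becomes 3*mulch_depth + 32.
biomass becomes 6*mulch_depth + 68.
Solve 6*mulch_depth + 68 = 44: mulch_depth = (44 - 68) / 6 = -4.

mulch_depth = -4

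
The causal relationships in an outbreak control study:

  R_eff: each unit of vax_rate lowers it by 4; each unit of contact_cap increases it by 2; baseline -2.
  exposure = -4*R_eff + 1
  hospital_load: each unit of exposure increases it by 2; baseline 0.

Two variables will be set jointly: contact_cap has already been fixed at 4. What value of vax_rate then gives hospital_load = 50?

vax_rate = 3

With contact_cap held at 4:
Substituting into the R_eff equation gives R_eff = -4*vax_rate + 6.
Substituting into the exposure equation gives exposure = 16*vax_rate - 23.
Substituting into the hospital_load equation gives hospital_load = 32*vax_rate - 46.
Solve 32*vax_rate - 46 = 50: vax_rate = (50 + 46) / 32 = 3.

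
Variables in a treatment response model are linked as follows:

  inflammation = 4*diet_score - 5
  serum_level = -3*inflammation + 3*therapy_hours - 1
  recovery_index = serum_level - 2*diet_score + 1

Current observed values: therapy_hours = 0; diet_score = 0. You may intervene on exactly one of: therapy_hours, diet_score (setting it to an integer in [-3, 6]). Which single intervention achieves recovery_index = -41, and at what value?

set diet_score = 4

Intervening on therapy_hours: recovery_index = 3*therapy_hours + 15. Reaching -41 requires therapy_hours = -56/3, not an integer.
Intervening on diet_score: with other inputs at their observed values, recovery_index = -14*diet_score + 15. Solving for -41 gives diet_score = 4, within [-3, 6].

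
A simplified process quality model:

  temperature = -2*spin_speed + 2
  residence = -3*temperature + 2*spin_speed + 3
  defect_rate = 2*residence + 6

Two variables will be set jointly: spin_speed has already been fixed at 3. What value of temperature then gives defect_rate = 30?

With spin_speed held at 3:
Intervening on temperature fixes its value directly, overriding its dependence on spin_speed.
Substituting into the residence equation gives residence = -3*temperature + 9.
Substituting into the defect_rate equation gives defect_rate = -6*temperature + 24.
Solve -6*temperature + 24 = 30: temperature = (30 - 24) / -6 = -1.

temperature = -1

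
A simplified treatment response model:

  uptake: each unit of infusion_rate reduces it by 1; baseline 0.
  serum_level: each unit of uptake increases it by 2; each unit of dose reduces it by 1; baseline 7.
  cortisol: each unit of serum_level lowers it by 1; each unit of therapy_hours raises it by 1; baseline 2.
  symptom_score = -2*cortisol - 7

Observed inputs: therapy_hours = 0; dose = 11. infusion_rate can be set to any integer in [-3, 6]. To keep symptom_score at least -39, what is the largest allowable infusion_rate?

Substituting into the serum_level equation gives serum_level = -2*infusion_rate - 4.
Substituting into the cortisol equation gives cortisol = 2*infusion_rate + 6.
So symptom_score = -4*infusion_rate - 19.
Require -4*infusion_rate - 19 ≥ -39, so infusion_rate ≤ 5.
The largest integer in [-3, 6] satisfying this is 5.

infusion_rate = 5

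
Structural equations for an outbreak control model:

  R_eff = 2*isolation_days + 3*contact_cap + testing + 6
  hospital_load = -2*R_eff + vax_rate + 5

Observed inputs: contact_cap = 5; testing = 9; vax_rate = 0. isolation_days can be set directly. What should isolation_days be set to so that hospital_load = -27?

Substituting into the R_eff equation gives R_eff = 2*isolation_days + 30.
Substituting into the hospital_load equation gives hospital_load = -4*isolation_days - 55.
Solve -4*isolation_days - 55 = -27: isolation_days = (-27 + 55) / -4 = -7.

isolation_days = -7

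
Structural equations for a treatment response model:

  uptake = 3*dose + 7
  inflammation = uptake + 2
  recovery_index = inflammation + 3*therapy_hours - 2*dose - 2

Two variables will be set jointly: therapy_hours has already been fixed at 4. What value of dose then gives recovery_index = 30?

dose = 11

With therapy_hours held at 4:
Substituting into the inflammation equation gives inflammation = 3*dose + 9.
So recovery_index = dose + 19.
Solve dose + 19 = 30: dose = (30 - 19) / 1 = 11.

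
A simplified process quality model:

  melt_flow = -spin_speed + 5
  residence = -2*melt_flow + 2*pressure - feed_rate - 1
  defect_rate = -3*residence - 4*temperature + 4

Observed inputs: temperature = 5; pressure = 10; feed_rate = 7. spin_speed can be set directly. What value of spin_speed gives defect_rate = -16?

Substituting into the residence equation gives residence = 2*spin_speed + 2.
So defect_rate = -6*spin_speed - 22.
Solve -6*spin_speed - 22 = -16: spin_speed = (-16 + 22) / -6 = -1.

spin_speed = -1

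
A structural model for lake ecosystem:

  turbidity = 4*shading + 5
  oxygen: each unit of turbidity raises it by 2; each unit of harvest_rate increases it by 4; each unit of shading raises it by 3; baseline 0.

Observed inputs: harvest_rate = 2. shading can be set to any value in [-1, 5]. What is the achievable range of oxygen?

7 to 73

Substituting into the oxygen equation gives oxygen = 11*shading + 18.
Linear in shading, so extremes are at the endpoints: shading = -1 gives oxygen = 7; shading = 5 gives oxygen = 73.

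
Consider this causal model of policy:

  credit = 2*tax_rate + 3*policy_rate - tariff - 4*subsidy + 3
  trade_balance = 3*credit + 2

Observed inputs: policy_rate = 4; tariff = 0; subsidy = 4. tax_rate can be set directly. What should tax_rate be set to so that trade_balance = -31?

tax_rate = -5

Substituting into the credit equation gives credit = 2*tax_rate - 1.
trade_balance becomes 6*tax_rate - 1.
Solve 6*tax_rate - 1 = -31: tax_rate = (-31 + 1) / 6 = -5.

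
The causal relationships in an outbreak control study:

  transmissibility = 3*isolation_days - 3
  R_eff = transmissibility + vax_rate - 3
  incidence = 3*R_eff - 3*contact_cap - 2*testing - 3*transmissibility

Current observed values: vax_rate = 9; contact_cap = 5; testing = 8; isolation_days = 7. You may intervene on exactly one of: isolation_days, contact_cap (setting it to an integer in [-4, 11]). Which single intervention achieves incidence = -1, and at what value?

set contact_cap = 1

Intervening on isolation_days: the paths from isolation_days to incidence cancel (net effect zero), leaving incidence = -13; -1 is unreachable this way.
Intervening on contact_cap: with other inputs at their observed values, incidence = -3*contact_cap + 2. Solving for -1 gives contact_cap = 1, within [-4, 11].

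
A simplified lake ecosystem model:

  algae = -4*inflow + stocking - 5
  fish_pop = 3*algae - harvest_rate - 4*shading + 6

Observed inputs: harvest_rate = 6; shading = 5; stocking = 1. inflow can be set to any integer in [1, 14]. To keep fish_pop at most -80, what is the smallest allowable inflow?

inflow = 4

Substituting into the algae equation gives algae = -4*inflow - 4.
Substituting into the fish_pop equation gives fish_pop = -12*inflow - 32.
Require -12*inflow - 32 ≤ -80, so inflow ≥ 4.
The smallest integer in [1, 14] satisfying this is 4.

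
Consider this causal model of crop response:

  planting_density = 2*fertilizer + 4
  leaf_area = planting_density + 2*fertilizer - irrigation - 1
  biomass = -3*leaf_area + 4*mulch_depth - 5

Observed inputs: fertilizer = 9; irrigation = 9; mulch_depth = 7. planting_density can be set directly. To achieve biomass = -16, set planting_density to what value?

Intervening on planting_density fixes its value directly, overriding its dependence on fertilizer.
Substituting into the leaf_area equation gives leaf_area = planting_density + 8.
Substituting into the biomass equation gives biomass = -3*planting_density - 1.
Solve -3*planting_density - 1 = -16: planting_density = (-16 + 1) / -3 = 5.

planting_density = 5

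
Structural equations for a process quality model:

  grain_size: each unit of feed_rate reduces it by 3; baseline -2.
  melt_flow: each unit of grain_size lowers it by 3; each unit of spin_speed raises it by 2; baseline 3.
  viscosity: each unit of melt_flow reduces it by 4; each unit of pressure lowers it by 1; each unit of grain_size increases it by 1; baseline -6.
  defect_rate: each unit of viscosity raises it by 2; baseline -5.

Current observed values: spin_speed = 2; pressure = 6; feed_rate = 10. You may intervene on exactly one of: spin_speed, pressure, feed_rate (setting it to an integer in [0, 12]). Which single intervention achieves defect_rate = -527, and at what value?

Intervening on spin_speed: defect_rate = -16*spin_speed - 885. Reaching -527 requires spin_speed = -179/8, not an integer.
Intervening on pressure: defect_rate = -2*pressure - 905. Reaching -527 requires pressure = -189, outside [0, 12].
Intervening on feed_rate: with other inputs at their observed values, defect_rate = -78*feed_rate - 137. Solving for -527 gives feed_rate = 5, within [0, 12].

set feed_rate = 5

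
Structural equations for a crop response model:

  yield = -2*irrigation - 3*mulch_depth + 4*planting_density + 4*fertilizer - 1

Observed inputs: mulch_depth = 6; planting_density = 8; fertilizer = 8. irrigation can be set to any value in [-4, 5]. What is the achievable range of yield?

Substituting into the yield equation gives yield = -2*irrigation + 45.
Linear in irrigation, so extremes are at the endpoints: irrigation = -4 gives yield = 53; irrigation = 5 gives yield = 35.

35 to 53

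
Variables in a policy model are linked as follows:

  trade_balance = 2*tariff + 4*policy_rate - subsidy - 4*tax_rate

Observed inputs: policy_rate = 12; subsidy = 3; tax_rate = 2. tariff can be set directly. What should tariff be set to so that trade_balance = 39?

tariff = 1

Substituting into the trade_balance equation gives trade_balance = 2*tariff + 37.
Solve 2*tariff + 37 = 39: tariff = (39 - 37) / 2 = 1.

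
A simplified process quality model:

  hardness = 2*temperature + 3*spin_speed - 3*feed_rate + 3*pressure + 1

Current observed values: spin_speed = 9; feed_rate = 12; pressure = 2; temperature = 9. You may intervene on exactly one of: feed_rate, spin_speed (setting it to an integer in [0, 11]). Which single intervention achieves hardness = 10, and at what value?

Intervening on feed_rate: hardness = -3*feed_rate + 52. Reaching 10 requires feed_rate = 14, outside [0, 11].
Intervening on spin_speed: with other inputs at their observed values, hardness = 3*spin_speed - 11. Solving for 10 gives spin_speed = 7, within [0, 11].

set spin_speed = 7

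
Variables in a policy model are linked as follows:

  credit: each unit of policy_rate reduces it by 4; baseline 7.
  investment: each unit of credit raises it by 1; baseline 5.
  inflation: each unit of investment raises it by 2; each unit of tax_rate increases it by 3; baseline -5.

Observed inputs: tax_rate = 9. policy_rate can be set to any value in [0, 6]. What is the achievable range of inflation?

-2 to 46

Substituting into the investment equation gives investment = -4*policy_rate + 12.
So inflation = -8*policy_rate + 46.
Linear in policy_rate, so extremes are at the endpoints: policy_rate = 0 gives inflation = 46; policy_rate = 6 gives inflation = -2.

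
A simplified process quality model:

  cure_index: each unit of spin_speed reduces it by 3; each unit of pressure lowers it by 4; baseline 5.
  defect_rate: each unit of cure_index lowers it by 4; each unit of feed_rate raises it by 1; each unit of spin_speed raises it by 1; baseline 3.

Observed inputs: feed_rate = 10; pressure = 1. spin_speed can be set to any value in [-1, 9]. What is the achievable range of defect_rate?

-4 to 126

Substituting into the cure_index equation gives cure_index = -3*spin_speed + 1.
Substituting into the defect_rate equation gives defect_rate = 13*spin_speed + 9.
Linear in spin_speed, so extremes are at the endpoints: spin_speed = -1 gives defect_rate = -4; spin_speed = 9 gives defect_rate = 126.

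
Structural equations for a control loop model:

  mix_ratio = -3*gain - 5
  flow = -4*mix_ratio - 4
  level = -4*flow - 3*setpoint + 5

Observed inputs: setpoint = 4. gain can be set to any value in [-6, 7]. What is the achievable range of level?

Substituting into the flow equation gives flow = 12*gain + 16.
So level = -48*gain - 71.
Linear in gain, so extremes are at the endpoints: gain = -6 gives level = 217; gain = 7 gives level = -407.

-407 to 217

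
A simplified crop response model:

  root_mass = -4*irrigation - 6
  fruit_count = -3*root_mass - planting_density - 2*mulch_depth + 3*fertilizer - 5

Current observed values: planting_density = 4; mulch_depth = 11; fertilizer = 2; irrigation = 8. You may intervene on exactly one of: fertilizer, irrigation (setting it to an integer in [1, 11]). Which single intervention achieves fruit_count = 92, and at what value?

set fertilizer = 3

Intervening on fertilizer: with other inputs at their observed values, fruit_count = 3*fertilizer + 83. Solving for 92 gives fertilizer = 3, within [1, 11].
Intervening on irrigation: fruit_count = 12*irrigation - 7. Reaching 92 requires irrigation = 33/4, not an integer.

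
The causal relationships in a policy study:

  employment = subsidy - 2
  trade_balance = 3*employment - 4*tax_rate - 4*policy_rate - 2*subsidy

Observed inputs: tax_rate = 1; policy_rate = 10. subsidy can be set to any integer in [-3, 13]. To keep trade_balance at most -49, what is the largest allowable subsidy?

Substituting into the trade_balance equation gives trade_balance = subsidy - 50.
Require subsidy - 50 ≤ -49, so subsidy ≤ 1.
The largest integer in [-3, 13] satisfying this is 1.

subsidy = 1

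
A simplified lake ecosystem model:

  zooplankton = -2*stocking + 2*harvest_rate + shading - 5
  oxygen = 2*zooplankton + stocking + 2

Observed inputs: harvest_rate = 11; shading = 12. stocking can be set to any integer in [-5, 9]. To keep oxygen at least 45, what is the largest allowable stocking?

stocking = 5

Substituting into the zooplankton equation gives zooplankton = -2*stocking + 29.
Substituting into the oxygen equation gives oxygen = -3*stocking + 60.
Require -3*stocking + 60 ≥ 45, so stocking ≤ 5.
The largest integer in [-5, 9] satisfying this is 5.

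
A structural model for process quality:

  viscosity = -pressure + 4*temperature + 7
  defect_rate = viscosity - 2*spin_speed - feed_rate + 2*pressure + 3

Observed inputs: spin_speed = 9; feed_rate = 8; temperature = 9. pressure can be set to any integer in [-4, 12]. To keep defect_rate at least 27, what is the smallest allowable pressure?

pressure = 7

Substituting into the viscosity equation gives viscosity = -pressure + 43.
Substituting into the defect_rate equation gives defect_rate = pressure + 20.
Require pressure + 20 ≥ 27, so pressure ≥ 7.
The smallest integer in [-4, 12] satisfying this is 7.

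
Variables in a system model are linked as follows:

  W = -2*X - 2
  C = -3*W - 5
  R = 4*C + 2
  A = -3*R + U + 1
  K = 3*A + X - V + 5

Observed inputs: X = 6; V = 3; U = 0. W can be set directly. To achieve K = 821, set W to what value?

Intervening on W fixes its value directly, overriding its dependence on X.
Substituting into the R equation gives R = -12*W - 18.
A becomes 36*W + 55.
Substituting into the K equation gives K = 108*W + 173.
Solve 108*W + 173 = 821: W = (821 - 173) / 108 = 6.

W = 6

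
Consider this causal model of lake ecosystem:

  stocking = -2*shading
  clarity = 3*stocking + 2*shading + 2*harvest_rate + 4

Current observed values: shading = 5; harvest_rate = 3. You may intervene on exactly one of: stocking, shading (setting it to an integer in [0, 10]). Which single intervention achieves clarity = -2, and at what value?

set shading = 3

Intervening on stocking: clarity = 3*stocking + 20. Reaching -2 requires stocking = -22/3, not an integer.
Intervening on shading: with other inputs at their observed values, clarity = -4*shading + 10. Solving for -2 gives shading = 3, within [0, 10].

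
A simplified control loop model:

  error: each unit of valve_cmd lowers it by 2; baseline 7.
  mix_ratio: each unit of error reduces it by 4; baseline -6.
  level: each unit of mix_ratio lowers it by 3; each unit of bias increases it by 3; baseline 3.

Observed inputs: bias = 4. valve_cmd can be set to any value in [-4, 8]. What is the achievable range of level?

-75 to 213

Substituting into the mix_ratio equation gives mix_ratio = 8*valve_cmd - 34.
This gives level = -24*valve_cmd + 117.
Linear in valve_cmd, so extremes are at the endpoints: valve_cmd = -4 gives level = 213; valve_cmd = 8 gives level = -75.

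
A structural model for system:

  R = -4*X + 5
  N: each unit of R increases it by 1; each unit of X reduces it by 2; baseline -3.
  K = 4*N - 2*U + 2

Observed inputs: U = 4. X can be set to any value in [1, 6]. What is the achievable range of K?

Substituting into the N equation gives N = -6*X + 2.
Substituting into the K equation gives K = -24*X + 2.
Linear in X, so extremes are at the endpoints: X = 1 gives K = -22; X = 6 gives K = -142.

-142 to -22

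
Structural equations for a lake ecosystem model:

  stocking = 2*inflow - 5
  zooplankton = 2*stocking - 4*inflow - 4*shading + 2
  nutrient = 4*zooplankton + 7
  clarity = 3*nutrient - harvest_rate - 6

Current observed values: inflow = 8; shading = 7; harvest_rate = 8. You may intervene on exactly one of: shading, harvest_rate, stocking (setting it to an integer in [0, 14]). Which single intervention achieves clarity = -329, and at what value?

set shading = 5

Intervening on shading: with other inputs at their observed values, clarity = -48*shading - 89. Solving for -329 gives shading = 5, within [0, 14].
Intervening on harvest_rate: clarity = -harvest_rate - 417. Reaching -329 requires harvest_rate = -88, outside [0, 14].
Intervening on stocking: clarity = 24*stocking - 689. Reaching -329 requires stocking = 15, outside [0, 14].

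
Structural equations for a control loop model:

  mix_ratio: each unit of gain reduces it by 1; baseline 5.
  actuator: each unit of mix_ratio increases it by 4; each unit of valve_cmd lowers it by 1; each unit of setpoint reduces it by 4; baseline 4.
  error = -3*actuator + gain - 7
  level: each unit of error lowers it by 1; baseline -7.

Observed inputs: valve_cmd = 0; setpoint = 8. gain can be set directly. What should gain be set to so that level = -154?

gain = 10

Substituting into the actuator equation gives actuator = -4*gain - 8.
This gives error = 13*gain + 17.
So level = -13*gain - 24.
Solve -13*gain - 24 = -154: gain = (-154 + 24) / -13 = 10.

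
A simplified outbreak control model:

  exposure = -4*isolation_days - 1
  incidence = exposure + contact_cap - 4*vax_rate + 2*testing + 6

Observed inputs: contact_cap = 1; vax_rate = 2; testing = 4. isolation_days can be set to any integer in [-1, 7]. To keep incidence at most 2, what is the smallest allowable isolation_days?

Substituting into the incidence equation gives incidence = -4*isolation_days + 6.
Require -4*isolation_days + 6 ≤ 2, so isolation_days ≥ 1.
The smallest integer in [-1, 7] satisfying this is 1.

isolation_days = 1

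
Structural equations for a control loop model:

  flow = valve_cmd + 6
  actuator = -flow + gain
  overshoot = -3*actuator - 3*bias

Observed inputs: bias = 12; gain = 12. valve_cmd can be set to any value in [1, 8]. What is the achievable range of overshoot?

-51 to -30

Substituting into the actuator equation gives actuator = -valve_cmd + 6.
Substituting into the overshoot equation gives overshoot = 3*valve_cmd - 54.
Linear in valve_cmd, so extremes are at the endpoints: valve_cmd = 1 gives overshoot = -51; valve_cmd = 8 gives overshoot = -30.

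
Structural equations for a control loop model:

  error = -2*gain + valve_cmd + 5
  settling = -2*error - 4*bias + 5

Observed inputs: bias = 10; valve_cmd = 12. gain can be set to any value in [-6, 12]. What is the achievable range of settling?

-93 to -21

Substituting into the error equation gives error = -2*gain + 17.
Substituting into the settling equation gives settling = 4*gain - 69.
Linear in gain, so extremes are at the endpoints: gain = -6 gives settling = -93; gain = 12 gives settling = -21.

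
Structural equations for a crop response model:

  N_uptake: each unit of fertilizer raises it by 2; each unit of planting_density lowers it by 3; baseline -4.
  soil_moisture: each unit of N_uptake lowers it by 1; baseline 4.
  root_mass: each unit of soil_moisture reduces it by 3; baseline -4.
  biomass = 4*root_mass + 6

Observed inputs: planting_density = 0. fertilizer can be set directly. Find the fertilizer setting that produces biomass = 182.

Substituting into the N_uptake equation gives N_uptake = 2*fertilizer - 4.
Substituting into the soil_moisture equation gives soil_moisture = -2*fertilizer + 8.
root_mass becomes 6*fertilizer - 28.
This gives biomass = 24*fertilizer - 106.
Solve 24*fertilizer - 106 = 182: fertilizer = (182 + 106) / 24 = 12.

fertilizer = 12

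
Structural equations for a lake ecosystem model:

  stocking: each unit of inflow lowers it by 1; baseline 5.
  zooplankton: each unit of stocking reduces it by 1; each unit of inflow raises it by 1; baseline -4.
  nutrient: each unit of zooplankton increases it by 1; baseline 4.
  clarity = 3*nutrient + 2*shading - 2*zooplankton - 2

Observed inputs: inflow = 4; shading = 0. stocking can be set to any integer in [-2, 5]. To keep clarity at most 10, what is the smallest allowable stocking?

stocking = 0

Intervening on stocking fixes its value directly, overriding its dependence on inflow.
Substituting into the zooplankton equation gives zooplankton = -stocking.
Substituting into the nutrient equation gives nutrient = -stocking + 4.
So clarity = -stocking + 10.
Require -stocking + 10 ≤ 10, so stocking ≥ 0.
The smallest integer in [-2, 5] satisfying this is 0.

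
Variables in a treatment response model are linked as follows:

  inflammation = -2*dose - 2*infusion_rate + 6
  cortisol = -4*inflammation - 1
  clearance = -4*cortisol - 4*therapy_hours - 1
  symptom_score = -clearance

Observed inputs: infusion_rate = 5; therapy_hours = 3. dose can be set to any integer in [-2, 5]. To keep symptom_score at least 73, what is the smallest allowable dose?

Substituting into the inflammation equation gives inflammation = -2*dose - 4.
So cortisol = 8*dose + 15.
So clearance = -32*dose - 73.
So symptom_score = 32*dose + 73.
Require 32*dose + 73 ≥ 73, so dose ≥ 0.
The smallest integer in [-2, 5] satisfying this is 0.

dose = 0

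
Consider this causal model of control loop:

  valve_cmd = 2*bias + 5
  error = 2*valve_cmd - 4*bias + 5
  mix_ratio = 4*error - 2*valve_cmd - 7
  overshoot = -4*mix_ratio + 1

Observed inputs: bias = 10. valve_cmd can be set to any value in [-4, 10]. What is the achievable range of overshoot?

349 to 685

Intervening on valve_cmd fixes its value directly, overriding its dependence on bias.
Substituting into the error equation gives error = 2*valve_cmd - 35.
This gives mix_ratio = 6*valve_cmd - 147.
Substituting into the overshoot equation gives overshoot = -24*valve_cmd + 589.
Linear in valve_cmd, so extremes are at the endpoints: valve_cmd = -4 gives overshoot = 685; valve_cmd = 10 gives overshoot = 349.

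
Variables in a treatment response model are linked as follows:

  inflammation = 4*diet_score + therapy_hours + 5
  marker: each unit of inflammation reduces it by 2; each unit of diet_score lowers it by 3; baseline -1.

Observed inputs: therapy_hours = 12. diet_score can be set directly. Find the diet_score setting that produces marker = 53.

Substituting into the inflammation equation gives inflammation = 4*diet_score + 17.
So marker = -11*diet_score - 35.
Solve -11*diet_score - 35 = 53: diet_score = (53 + 35) / -11 = -8.

diet_score = -8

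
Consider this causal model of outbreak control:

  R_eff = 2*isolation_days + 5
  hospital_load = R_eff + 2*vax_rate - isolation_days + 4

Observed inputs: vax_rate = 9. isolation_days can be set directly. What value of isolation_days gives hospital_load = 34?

Substituting into the hospital_load equation gives hospital_load = isolation_days + 27.
Solve isolation_days + 27 = 34: isolation_days = (34 - 27) / 1 = 7.

isolation_days = 7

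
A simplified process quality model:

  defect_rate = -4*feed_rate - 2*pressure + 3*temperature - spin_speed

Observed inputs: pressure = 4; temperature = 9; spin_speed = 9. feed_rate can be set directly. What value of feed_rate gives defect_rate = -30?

feed_rate = 10

Substituting into the defect_rate equation gives defect_rate = -4*feed_rate + 10.
Solve -4*feed_rate + 10 = -30: feed_rate = (-30 - 10) / -4 = 10.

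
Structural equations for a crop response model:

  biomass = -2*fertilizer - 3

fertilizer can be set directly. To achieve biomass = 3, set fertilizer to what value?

fertilizer = -3

Solve -2*fertilizer - 3 = 3: fertilizer = (3 + 3) / -2 = -3.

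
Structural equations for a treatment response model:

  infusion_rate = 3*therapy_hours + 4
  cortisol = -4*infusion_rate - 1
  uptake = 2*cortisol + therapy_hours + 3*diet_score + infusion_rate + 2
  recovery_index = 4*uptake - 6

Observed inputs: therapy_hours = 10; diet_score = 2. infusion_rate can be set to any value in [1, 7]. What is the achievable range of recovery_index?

Intervening on infusion_rate fixes its value directly, overriding its dependence on therapy_hours.
Substituting into the uptake equation gives uptake = -7*infusion_rate + 16.
Substituting into the recovery_index equation gives recovery_index = -28*infusion_rate + 58.
Linear in infusion_rate, so extremes are at the endpoints: infusion_rate = 1 gives recovery_index = 30; infusion_rate = 7 gives recovery_index = -138.

-138 to 30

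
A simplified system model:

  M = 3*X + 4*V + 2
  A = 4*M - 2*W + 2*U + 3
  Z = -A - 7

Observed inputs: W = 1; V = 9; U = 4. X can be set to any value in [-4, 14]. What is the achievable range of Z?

-336 to -120

Substituting into the M equation gives M = 3*X + 38.
Substituting into the A equation gives A = 12*X + 161.
So Z = -12*X - 168.
Linear in X, so extremes are at the endpoints: X = -4 gives Z = -120; X = 14 gives Z = -336.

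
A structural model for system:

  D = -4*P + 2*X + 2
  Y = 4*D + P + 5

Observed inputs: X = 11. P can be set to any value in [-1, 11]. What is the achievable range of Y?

-64 to 116

Substituting into the D equation gives D = -4*P + 24.
Substituting into the Y equation gives Y = -15*P + 101.
Linear in P, so extremes are at the endpoints: P = -1 gives Y = 116; P = 11 gives Y = -64.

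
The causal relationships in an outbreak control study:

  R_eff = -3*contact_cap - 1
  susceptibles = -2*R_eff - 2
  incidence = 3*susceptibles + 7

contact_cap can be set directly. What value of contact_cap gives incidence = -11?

Substituting into the susceptibles equation gives susceptibles = 6*contact_cap.
Substituting into the incidence equation gives incidence = 18*contact_cap + 7.
Solve 18*contact_cap + 7 = -11: contact_cap = (-11 - 7) / 18 = -1.

contact_cap = -1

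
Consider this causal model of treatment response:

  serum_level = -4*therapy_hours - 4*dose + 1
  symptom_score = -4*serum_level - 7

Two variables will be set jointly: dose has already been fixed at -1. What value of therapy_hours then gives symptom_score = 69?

therapy_hours = 6

With dose held at -1:
Substituting into the serum_level equation gives serum_level = -4*therapy_hours + 5.
This gives symptom_score = 16*therapy_hours - 27.
Solve 16*therapy_hours - 27 = 69: therapy_hours = (69 + 27) / 16 = 6.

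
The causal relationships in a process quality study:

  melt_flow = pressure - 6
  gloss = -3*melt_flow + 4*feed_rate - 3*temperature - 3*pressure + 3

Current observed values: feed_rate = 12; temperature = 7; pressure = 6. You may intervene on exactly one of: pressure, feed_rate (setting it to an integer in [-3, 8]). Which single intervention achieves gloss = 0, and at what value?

Intervening on pressure: with other inputs at their observed values, gloss = -6*pressure + 48. Solving for 0 gives pressure = 8, within [-3, 8].
Intervening on feed_rate: gloss = 4*feed_rate - 36. Reaching 0 requires feed_rate = 9, outside [-3, 8].

set pressure = 8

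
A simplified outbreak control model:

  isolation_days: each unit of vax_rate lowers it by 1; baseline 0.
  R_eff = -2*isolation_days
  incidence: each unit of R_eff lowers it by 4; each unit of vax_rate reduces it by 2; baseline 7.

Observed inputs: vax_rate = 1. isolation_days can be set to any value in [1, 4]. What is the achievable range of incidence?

13 to 37

Intervening on isolation_days fixes its value directly, overriding its dependence on vax_rate.
Substituting into the incidence equation gives incidence = 8*isolation_days + 5.
Linear in isolation_days, so extremes are at the endpoints: isolation_days = 1 gives incidence = 13; isolation_days = 4 gives incidence = 37.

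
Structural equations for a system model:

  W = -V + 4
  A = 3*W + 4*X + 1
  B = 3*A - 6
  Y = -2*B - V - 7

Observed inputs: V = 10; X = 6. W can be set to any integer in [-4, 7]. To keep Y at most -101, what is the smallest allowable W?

W = -3

Intervening on W fixes its value directly, overriding its dependence on V.
Substituting into the A equation gives A = 3*W + 25.
B becomes 9*W + 69.
Substituting into the Y equation gives Y = -18*W - 155.
Require -18*W - 155 ≤ -101, so W ≥ -3.
The smallest integer in [-4, 7] satisfying this is -3.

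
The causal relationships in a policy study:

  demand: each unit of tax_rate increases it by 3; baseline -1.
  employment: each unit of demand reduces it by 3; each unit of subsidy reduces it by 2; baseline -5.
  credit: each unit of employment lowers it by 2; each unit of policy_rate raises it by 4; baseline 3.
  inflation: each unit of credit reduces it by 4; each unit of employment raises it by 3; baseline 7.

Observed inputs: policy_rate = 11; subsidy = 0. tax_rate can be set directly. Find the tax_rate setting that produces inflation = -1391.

tax_rate = 12

Substituting into the employment equation gives employment = -9*tax_rate - 2.
credit becomes 18*tax_rate + 51.
Substituting into the inflation equation gives inflation = -99*tax_rate - 203.
Solve -99*tax_rate - 203 = -1391: tax_rate = (-1391 + 203) / -99 = 12.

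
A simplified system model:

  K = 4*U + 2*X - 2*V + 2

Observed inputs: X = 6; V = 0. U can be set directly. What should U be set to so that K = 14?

Substituting into the K equation gives K = 4*U + 14.
Solve 4*U + 14 = 14: U = (14 - 14) / 4 = 0.

U = 0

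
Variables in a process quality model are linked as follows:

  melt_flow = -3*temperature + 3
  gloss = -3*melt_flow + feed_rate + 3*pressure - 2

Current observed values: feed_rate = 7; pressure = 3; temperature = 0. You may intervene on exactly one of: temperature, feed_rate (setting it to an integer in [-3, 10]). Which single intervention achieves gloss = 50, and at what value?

set temperature = 5

Intervening on temperature: with other inputs at their observed values, gloss = 9*temperature + 5. Solving for 50 gives temperature = 5, within [-3, 10].
Intervening on feed_rate: gloss = feed_rate - 2. Reaching 50 requires feed_rate = 52, outside [-3, 10].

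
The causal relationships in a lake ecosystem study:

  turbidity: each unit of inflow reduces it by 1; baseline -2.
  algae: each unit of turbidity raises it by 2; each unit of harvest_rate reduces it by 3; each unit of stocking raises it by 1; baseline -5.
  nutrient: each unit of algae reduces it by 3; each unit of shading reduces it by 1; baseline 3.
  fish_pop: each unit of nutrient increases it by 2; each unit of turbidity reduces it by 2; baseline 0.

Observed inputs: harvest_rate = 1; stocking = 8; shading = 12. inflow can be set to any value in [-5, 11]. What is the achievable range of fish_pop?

Substituting into the algae equation gives algae = -2*inflow - 4.
This gives nutrient = 6*inflow + 3.
Substituting into the fish_pop equation gives fish_pop = 14*inflow + 10.
Linear in inflow, so extremes are at the endpoints: inflow = -5 gives fish_pop = -60; inflow = 11 gives fish_pop = 164.

-60 to 164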